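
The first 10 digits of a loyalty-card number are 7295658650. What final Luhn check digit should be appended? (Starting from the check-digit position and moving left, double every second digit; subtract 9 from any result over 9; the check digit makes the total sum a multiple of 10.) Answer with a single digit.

6

Partial digits right→left: 0 5 6 8 5 6 5 9 2 7
Double every second digit counting from the check-digit position (so the 1st, 3rd, 5th, ... of the partial from the right).
  doubled (with −9 where >9): 0 3 1 1 4 → sum 9
  kept as-is: 5 8 6 9 7 → sum 35
Total = 9 + 35 = 44.
Check digit = (10 − (44 mod 10)) mod 10 = 6.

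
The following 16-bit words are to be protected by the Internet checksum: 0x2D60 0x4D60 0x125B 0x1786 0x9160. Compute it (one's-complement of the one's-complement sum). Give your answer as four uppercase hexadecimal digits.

C9FD

One's-complement addition (fold any carry out of bit 15 back into bit 0):
  0x2D60 + 0x4D60 = 0x07AC0
  0x7AC0 + 0x125B = 0x08D1B
  0x8D1B + 0x1786 = 0x0A4A1
  0xA4A1 + 0x9160 = 0x13601 → wrap carry → 0x3602
One's-complement sum = 0x3602.
Checksum = ~0x3602 & 0xFFFF = 0xC9FD.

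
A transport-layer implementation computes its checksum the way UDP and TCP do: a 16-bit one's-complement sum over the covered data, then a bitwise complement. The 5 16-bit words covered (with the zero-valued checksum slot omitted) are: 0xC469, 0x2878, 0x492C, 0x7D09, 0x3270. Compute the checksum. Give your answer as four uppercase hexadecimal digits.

One's-complement addition (fold any carry out of bit 15 back into bit 0):
  0xC469 + 0x2878 = 0x0ECE1
  0xECE1 + 0x492C = 0x1360D → wrap carry → 0x360E
  0x360E + 0x7D09 = 0x0B317
  0xB317 + 0x3270 = 0x0E587
One's-complement sum = 0xE587.
Checksum = ~0xE587 & 0xFFFF = 0x1A78.

1A78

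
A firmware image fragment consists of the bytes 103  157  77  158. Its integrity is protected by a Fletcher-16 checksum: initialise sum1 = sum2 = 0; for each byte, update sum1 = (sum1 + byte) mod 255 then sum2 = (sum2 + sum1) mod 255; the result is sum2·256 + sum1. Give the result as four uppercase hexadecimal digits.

Running sums (mod 255):
  after byte 0 (103): sum1=103, sum2=103
  after byte 1 (157): sum1=5, sum2=108
  after byte 2 (77): sum1=82, sum2=190
  after byte 3 (158): sum1=240, sum2=175
Checksum = sum2·256 + sum1 = 175·256 + 240 = 45040 = 0xAFF0.

AFF0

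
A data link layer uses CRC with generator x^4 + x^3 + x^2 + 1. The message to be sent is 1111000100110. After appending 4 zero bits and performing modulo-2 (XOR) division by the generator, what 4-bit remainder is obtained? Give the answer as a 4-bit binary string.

Append 4 zeros: 11110001001100000. Divide by 11101 (XOR where the leading bit is 1):
  pos 0: 11110 XOR 11101 = 00011
  pos 3: 11001 XOR 11101 = 00100
  pos 5: 10000 XOR 11101 = 01101
  pos 6: 11011 XOR 11101 = 00110
  pos 8: 11010 XOR 11101 = 00111
  pos 10: 11100 XOR 11101 = 00001
Remainder (last 4 bits) = 0100. This is the CRC / FCS.

0100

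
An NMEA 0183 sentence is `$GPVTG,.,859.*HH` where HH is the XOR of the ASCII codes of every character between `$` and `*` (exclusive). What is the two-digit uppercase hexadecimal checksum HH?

XOR the ASCII codes of the payload characters:
  'G' = 0x47 → acc = 0x47
  'P' = 0x50 → acc = 0x17
  'V' = 0x56 → acc = 0x41
  'T' = 0x54 → acc = 0x15
  'G' = 0x47 → acc = 0x52
  ',' = 0x2C → acc = 0x7E
  '.' = 0x2E → acc = 0x50
  ',' = 0x2C → acc = 0x7C
  '8' = 0x38 → acc = 0x44
  '5' = 0x35 → acc = 0x71
  '9' = 0x39 → acc = 0x48
  '.' = 0x2E → acc = 0x66
Checksum = 0x66.

66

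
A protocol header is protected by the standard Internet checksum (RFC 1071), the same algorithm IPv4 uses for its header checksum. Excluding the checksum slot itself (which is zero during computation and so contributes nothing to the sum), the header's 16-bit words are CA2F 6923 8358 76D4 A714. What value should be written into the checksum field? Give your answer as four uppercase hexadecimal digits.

One's-complement addition (fold any carry out of bit 15 back into bit 0):
  0xCA2F + 0x6923 = 0x13352 → wrap carry → 0x3353
  0x3353 + 0x8358 = 0x0B6AB
  0xB6AB + 0x76D4 = 0x12D7F → wrap carry → 0x2D80
  0x2D80 + 0xA714 = 0x0D494
One's-complement sum = 0xD494.
Checksum = ~0xD494 & 0xFFFF = 0x2B6B.

2B6B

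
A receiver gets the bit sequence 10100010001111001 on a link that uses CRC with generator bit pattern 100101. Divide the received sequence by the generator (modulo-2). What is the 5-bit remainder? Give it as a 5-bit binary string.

00001

Modulo-2 division of 10100010001111001 by 100101:
  pos 0: 101000 XOR 100101 = 001101
  pos 2: 110110 XOR 100101 = 010011
  pos 3: 100110 XOR 100101 = 000011
  pos 7: 110111 XOR 100101 = 010010
  pos 8: 100101 XOR 100101 = 000000
Remainder = 00001 (nonzero — an error is detected).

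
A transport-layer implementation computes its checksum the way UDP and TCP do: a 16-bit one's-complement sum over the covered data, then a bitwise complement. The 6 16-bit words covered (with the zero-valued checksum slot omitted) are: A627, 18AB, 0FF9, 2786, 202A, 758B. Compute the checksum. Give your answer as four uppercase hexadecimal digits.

One's-complement addition (fold any carry out of bit 15 back into bit 0):
  0xA627 + 0x18AB = 0x0BED2
  0xBED2 + 0x0FF9 = 0x0CECB
  0xCECB + 0x2786 = 0x0F651
  0xF651 + 0x202A = 0x1167B → wrap carry → 0x167C
  0x167C + 0x758B = 0x08C07
One's-complement sum = 0x8C07.
Checksum = ~0x8C07 & 0xFFFF = 0x73F8.

73F8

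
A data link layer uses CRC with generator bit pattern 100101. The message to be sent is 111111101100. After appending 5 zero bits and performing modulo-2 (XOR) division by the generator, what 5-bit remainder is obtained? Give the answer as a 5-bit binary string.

Append 5 zeros: 11111110110000000. Divide by 100101 (XOR where the leading bit is 1):
  pos 0: 111111 XOR 100101 = 011010
  pos 1: 110101 XOR 100101 = 010000
  pos 2: 100000 XOR 100101 = 000101
  pos 5: 101110 XOR 100101 = 001011
  pos 7: 101100 XOR 100101 = 001001
  pos 9: 100100 XOR 100101 = 000001
Remainder (last 5 bits) = 00100. This is the CRC / FCS.

00100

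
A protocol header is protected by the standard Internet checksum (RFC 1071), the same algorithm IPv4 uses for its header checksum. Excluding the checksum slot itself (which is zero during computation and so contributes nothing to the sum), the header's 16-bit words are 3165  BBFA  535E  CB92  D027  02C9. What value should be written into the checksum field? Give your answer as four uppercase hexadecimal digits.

20BE

One's-complement addition (fold any carry out of bit 15 back into bit 0):
  0x3165 + 0xBBFA = 0x0ED5F
  0xED5F + 0x535E = 0x140BD → wrap carry → 0x40BE
  0x40BE + 0xCB92 = 0x10C50 → wrap carry → 0x0C51
  0x0C51 + 0xD027 = 0x0DC78
  0xDC78 + 0x02C9 = 0x0DF41
One's-complement sum = 0xDF41.
Checksum = ~0xDF41 & 0xFFFF = 0x20BE.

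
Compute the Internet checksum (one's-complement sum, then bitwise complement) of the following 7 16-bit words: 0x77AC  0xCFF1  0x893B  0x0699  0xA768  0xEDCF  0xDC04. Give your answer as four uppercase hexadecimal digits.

B74F

One's-complement addition (fold any carry out of bit 15 back into bit 0):
  0x77AC + 0xCFF1 = 0x1479D → wrap carry → 0x479E
  0x479E + 0x893B = 0x0D0D9
  0xD0D9 + 0x0699 = 0x0D772
  0xD772 + 0xA768 = 0x17EDA → wrap carry → 0x7EDB
  0x7EDB + 0xEDCF = 0x16CAA → wrap carry → 0x6CAB
  0x6CAB + 0xDC04 = 0x148AF → wrap carry → 0x48B0
One's-complement sum = 0x48B0.
Checksum = ~0x48B0 & 0xFFFF = 0xB74F.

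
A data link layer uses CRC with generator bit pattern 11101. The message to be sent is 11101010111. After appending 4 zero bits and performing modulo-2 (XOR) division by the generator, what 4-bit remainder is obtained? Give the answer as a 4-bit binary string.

0110

Append 4 zeros: 111010101110000. Divide by 11101 (XOR where the leading bit is 1):
  pos 0: 11101 XOR 11101 = 00000
  pos 6: 10111 XOR 11101 = 01010
  pos 7: 10100 XOR 11101 = 01001
  pos 8: 10010 XOR 11101 = 01111
  pos 9: 11110 XOR 11101 = 00011
Remainder (last 4 bits) = 0110. This is the CRC / FCS.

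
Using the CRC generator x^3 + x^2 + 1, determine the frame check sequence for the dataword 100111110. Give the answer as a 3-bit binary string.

110

Append 3 zeros: 100111110000. Divide by 1101 (XOR where the leading bit is 1):
  pos 0: 1001 XOR 1101 = 0100
  pos 1: 1001 XOR 1101 = 0100
  pos 2: 1001 XOR 1101 = 0100
  pos 3: 1001 XOR 1101 = 0100
  pos 4: 1001 XOR 1101 = 0100
  pos 5: 1000 XOR 1101 = 0101
  pos 6: 1010 XOR 1101 = 0111
  pos 7: 1110 XOR 1101 = 0011
Remainder (last 3 bits) = 110. This is the CRC / FCS.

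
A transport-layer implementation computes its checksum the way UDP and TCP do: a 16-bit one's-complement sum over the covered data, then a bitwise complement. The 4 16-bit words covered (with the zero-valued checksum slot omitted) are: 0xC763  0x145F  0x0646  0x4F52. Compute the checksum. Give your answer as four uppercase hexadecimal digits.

One's-complement addition (fold any carry out of bit 15 back into bit 0):
  0xC763 + 0x145F = 0x0DBC2
  0xDBC2 + 0x0646 = 0x0E208
  0xE208 + 0x4F52 = 0x1315A → wrap carry → 0x315B
One's-complement sum = 0x315B.
Checksum = ~0x315B & 0xFFFF = 0xCEA4.

CEA4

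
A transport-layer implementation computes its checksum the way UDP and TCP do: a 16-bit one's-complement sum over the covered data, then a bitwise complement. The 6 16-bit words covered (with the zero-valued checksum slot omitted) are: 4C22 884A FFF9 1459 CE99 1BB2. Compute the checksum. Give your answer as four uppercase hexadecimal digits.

2CF4

One's-complement addition (fold any carry out of bit 15 back into bit 0):
  0x4C22 + 0x884A = 0x0D46C
  0xD46C + 0xFFF9 = 0x1D465 → wrap carry → 0xD466
  0xD466 + 0x1459 = 0x0E8BF
  0xE8BF + 0xCE99 = 0x1B758 → wrap carry → 0xB759
  0xB759 + 0x1BB2 = 0x0D30B
One's-complement sum = 0xD30B.
Checksum = ~0xD30B & 0xFFFF = 0x2CF4.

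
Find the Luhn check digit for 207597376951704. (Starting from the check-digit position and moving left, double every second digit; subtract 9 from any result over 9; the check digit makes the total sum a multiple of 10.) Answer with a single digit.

Partial digits right→left: 4 0 7 1 5 9 6 7 3 7 9 5 7 0 2
Double every second digit counting from the check-digit position (so the 1st, 3rd, 5th, ... of the partial from the right).
  doubled (with −9 where >9): 8 5 1 3 6 9 5 4 → sum 41
  kept as-is: 0 1 9 7 7 5 0 → sum 29
Total = 41 + 29 = 70.
Check digit = (10 − (70 mod 10)) mod 10 = 0.

0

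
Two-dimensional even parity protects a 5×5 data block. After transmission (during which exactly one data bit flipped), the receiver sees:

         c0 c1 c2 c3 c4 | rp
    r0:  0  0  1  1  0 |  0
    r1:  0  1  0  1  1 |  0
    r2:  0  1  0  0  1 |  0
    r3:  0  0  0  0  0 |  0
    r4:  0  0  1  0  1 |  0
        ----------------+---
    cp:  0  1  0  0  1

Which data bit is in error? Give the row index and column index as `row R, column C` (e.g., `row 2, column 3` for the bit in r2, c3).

row 1, column 1

Recompute each row's even parity and compare to rp:
  r0: data parity 0, sent rp 0 → ok
  r1: data parity 1, sent rp 0 → mismatch
  r2: data parity 0, sent rp 0 → ok
  r3: data parity 0, sent rp 0 → ok
  r4: data parity 0, sent rp 0 → ok
Recompute each column's even parity and compare to cp:
  c0: data parity 0, sent cp 0 → ok
  c1: data parity 0, sent cp 1 → mismatch
  c2: data parity 0, sent cp 0 → ok
  c3: data parity 0, sent cp 0 → ok
  c4: data parity 1, sent cp 1 → ok
Exactly one row (r1) and one column (c1) fail → the flipped bit is at their intersection.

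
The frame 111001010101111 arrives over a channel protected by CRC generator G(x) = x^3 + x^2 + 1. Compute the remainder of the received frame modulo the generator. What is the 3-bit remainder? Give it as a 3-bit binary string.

Modulo-2 division of 111001010101111 by 1101:
  pos 0: 1110 XOR 1101 = 0011
  pos 2: 1101 XOR 1101 = 0000
  pos 7: 1010 XOR 1101 = 0111
  pos 8: 1111 XOR 1101 = 0010
  pos 10: 1011 XOR 1101 = 0110
  pos 11: 1101 XOR 1101 = 0000
Remainder = 000 (zero — the frame passes the CRC check).

000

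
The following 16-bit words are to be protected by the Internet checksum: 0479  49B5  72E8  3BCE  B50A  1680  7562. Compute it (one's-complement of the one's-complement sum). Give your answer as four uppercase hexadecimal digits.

C22D

One's-complement addition (fold any carry out of bit 15 back into bit 0):
  0x0479 + 0x49B5 = 0x04E2E
  0x4E2E + 0x72E8 = 0x0C116
  0xC116 + 0x3BCE = 0x0FCE4
  0xFCE4 + 0xB50A = 0x1B1EE → wrap carry → 0xB1EF
  0xB1EF + 0x1680 = 0x0C86F
  0xC86F + 0x7562 = 0x13DD1 → wrap carry → 0x3DD2
One's-complement sum = 0x3DD2.
Checksum = ~0x3DD2 & 0xFFFF = 0xC22D.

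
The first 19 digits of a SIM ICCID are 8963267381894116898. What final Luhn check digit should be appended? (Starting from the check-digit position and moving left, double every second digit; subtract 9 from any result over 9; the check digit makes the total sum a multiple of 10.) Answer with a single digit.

6

Partial digits right→left: 8 9 8 6 1 1 4 9 8 1 8 3 7 6 2 3 6 9 8
Double every second digit counting from the check-digit position (so the 1st, 3rd, 5th, ... of the partial from the right).
  doubled (with −9 where >9): 7 7 2 8 7 7 5 4 3 7 → sum 57
  kept as-is: 9 6 1 9 1 3 6 3 9 → sum 47
Total = 57 + 47 = 104.
Check digit = (10 − (104 mod 10)) mod 10 = 6.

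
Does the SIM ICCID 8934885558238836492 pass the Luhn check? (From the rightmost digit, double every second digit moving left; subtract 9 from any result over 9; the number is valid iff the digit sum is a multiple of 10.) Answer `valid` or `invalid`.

invalid

From the right, keep odd positions and double even positions (subtract 9 from any doubled value over 9):
  doubled (positions 2,4,...): 9 3 7 6 7 1 7 8 9 → sum 57
  kept (positions 1,3,...): 2 4 3 8 2 5 5 8 3 8 → sum 48
Total = 105.
105 mod 10 = 5, so the number is invalid.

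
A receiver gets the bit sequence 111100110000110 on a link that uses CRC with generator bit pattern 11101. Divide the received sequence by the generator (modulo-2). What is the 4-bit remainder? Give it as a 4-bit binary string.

0000

Modulo-2 division of 111100110000110 by 11101:
  pos 0: 11110 XOR 11101 = 00011
  pos 3: 11011 XOR 11101 = 00110
  pos 5: 11000 XOR 11101 = 00101
  pos 7: 10100 XOR 11101 = 01001
  pos 8: 10011 XOR 11101 = 01110
  pos 9: 11101 XOR 11101 = 00000
Remainder = 0000 (zero — the frame passes the CRC check).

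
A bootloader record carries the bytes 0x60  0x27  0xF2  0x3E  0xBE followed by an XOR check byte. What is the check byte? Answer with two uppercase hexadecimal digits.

35

XOR the bytes together:
  start with 0x60
  0x60 ⊕ 0x27 = 0x47
  0x47 ⊕ 0xF2 = 0xB5
  0xB5 ⊕ 0x3E = 0x8B
  0x8B ⊕ 0xBE = 0x35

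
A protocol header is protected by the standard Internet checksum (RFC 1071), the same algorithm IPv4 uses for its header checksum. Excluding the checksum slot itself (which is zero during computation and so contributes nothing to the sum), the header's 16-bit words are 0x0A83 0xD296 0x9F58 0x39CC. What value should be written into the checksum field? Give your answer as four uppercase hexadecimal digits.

One's-complement addition (fold any carry out of bit 15 back into bit 0):
  0x0A83 + 0xD296 = 0x0DD19
  0xDD19 + 0x9F58 = 0x17C71 → wrap carry → 0x7C72
  0x7C72 + 0x39CC = 0x0B63E
One's-complement sum = 0xB63E.
Checksum = ~0xB63E & 0xFFFF = 0x49C1.

49C1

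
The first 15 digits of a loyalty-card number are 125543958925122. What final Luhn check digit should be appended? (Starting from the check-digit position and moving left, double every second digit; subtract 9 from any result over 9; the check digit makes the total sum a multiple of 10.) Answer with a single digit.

2

Partial digits right→left: 2 2 1 5 2 9 8 5 9 3 4 5 5 2 1
Double every second digit counting from the check-digit position (so the 1st, 3rd, 5th, ... of the partial from the right).
  doubled (with −9 where >9): 4 2 4 7 9 8 1 2 → sum 37
  kept as-is: 2 5 9 5 3 5 2 → sum 31
Total = 37 + 31 = 68.
Check digit = (10 − (68 mod 10)) mod 10 = 2.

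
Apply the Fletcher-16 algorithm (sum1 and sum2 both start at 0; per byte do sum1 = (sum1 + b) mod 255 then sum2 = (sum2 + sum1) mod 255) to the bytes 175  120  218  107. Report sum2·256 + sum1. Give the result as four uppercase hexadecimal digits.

496E

Running sums (mod 255):
  after byte 0 (175): sum1=175, sum2=175
  after byte 1 (120): sum1=40, sum2=215
  after byte 2 (218): sum1=3, sum2=218
  after byte 3 (107): sum1=110, sum2=73
Checksum = sum2·256 + sum1 = 73·256 + 110 = 18798 = 0x496E.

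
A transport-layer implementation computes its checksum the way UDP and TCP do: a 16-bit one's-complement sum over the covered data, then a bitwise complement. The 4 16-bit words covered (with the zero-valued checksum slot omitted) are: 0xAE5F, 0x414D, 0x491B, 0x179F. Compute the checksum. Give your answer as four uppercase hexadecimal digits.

AF98

One's-complement addition (fold any carry out of bit 15 back into bit 0):
  0xAE5F + 0x414D = 0x0EFAC
  0xEFAC + 0x491B = 0x138C7 → wrap carry → 0x38C8
  0x38C8 + 0x179F = 0x05067
One's-complement sum = 0x5067.
Checksum = ~0x5067 & 0xFFFF = 0xAF98.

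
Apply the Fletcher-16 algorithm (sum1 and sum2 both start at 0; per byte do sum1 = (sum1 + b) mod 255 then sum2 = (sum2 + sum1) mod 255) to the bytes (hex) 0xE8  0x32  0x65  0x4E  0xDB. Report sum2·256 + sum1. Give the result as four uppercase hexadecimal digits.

FDAA

Running sums (mod 255):
  after byte 0 (0xE8): sum1=232, sum2=232
  after byte 1 (0x32): sum1=27, sum2=4
  after byte 2 (0x65): sum1=128, sum2=132
  after byte 3 (0x4E): sum1=206, sum2=83
  after byte 4 (0xDB): sum1=170, sum2=253
Checksum = sum2·256 + sum1 = 253·256 + 170 = 64938 = 0xFDAA.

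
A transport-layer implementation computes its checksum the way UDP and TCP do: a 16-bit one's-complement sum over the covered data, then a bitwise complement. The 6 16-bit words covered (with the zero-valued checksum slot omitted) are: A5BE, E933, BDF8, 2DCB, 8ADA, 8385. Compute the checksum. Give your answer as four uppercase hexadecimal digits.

One's-complement addition (fold any carry out of bit 15 back into bit 0):
  0xA5BE + 0xE933 = 0x18EF1 → wrap carry → 0x8EF2
  0x8EF2 + 0xBDF8 = 0x14CEA → wrap carry → 0x4CEB
  0x4CEB + 0x2DCB = 0x07AB6
  0x7AB6 + 0x8ADA = 0x10590 → wrap carry → 0x0591
  0x0591 + 0x8385 = 0x08916
One's-complement sum = 0x8916.
Checksum = ~0x8916 & 0xFFFF = 0x76E9.

76E9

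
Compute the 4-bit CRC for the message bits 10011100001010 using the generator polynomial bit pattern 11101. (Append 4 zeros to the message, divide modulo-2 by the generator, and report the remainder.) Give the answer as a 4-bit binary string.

Append 4 zeros: 100111000010100000. Divide by 11101 (XOR where the leading bit is 1):
  pos 0: 10011 XOR 11101 = 01110
  pos 1: 11101 XOR 11101 = 00000
  pos 10: 10100 XOR 11101 = 01001
  pos 11: 10010 XOR 11101 = 01111
  pos 12: 11110 XOR 11101 = 00011
Remainder (last 4 bits) = 0110. This is the CRC / FCS.

0110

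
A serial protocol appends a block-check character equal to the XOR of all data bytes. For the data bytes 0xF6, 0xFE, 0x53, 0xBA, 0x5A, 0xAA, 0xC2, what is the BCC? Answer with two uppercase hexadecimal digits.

XOR the bytes together:
  start with 0xF6
  0xF6 ⊕ 0xFE = 0x08
  0x08 ⊕ 0x53 = 0x5B
  0x5B ⊕ 0xBA = 0xE1
  0xE1 ⊕ 0x5A = 0xBB
  0xBB ⊕ 0xAA = 0x11
  0x11 ⊕ 0xC2 = 0xD3

D3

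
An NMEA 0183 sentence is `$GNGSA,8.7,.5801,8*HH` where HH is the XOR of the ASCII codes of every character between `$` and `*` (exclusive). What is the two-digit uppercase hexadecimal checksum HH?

XOR the ASCII codes of the payload characters:
  'G' = 0x47 → acc = 0x47
  'N' = 0x4E → acc = 0x09
  'G' = 0x47 → acc = 0x4E
  'S' = 0x53 → acc = 0x1D
  'A' = 0x41 → acc = 0x5C
  ',' = 0x2C → acc = 0x70
  '8' = 0x38 → acc = 0x48
  '.' = 0x2E → acc = 0x66
  '7' = 0x37 → acc = 0x51
  ',' = 0x2C → acc = 0x7D
  '.' = 0x2E → acc = 0x53
  '5' = 0x35 → acc = 0x66
  '8' = 0x38 → acc = 0x5E
  '0' = 0x30 → acc = 0x6E
  '1' = 0x31 → acc = 0x5F
  ',' = 0x2C → acc = 0x73
  '8' = 0x38 → acc = 0x4B
Checksum = 0x4B.

4B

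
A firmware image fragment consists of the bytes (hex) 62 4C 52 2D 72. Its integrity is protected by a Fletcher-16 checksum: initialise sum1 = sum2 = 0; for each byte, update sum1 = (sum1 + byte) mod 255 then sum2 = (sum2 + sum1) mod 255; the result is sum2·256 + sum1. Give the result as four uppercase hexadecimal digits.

E0A0

Running sums (mod 255):
  after byte 0 (62): sum1=98, sum2=98
  after byte 1 (4C): sum1=174, sum2=17
  after byte 2 (52): sum1=1, sum2=18
  after byte 3 (2D): sum1=46, sum2=64
  after byte 4 (72): sum1=160, sum2=224
Checksum = sum2·256 + sum1 = 224·256 + 160 = 57504 = 0xE0A0.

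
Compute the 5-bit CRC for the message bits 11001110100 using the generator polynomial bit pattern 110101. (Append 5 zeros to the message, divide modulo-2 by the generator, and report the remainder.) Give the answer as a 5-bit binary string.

Append 5 zeros: 1100111010000000. Divide by 110101 (XOR where the leading bit is 1):
  pos 0: 110011 XOR 110101 = 000110
  pos 3: 110101 XOR 110101 = 000000
Remainder (last 5 bits) = 00000. This is the CRC / FCS.

00000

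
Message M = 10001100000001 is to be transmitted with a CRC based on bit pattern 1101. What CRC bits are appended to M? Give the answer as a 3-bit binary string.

101

Append 3 zeros: 10001100000001000. Divide by 1101 (XOR where the leading bit is 1):
  pos 0: 1000 XOR 1101 = 0101
  pos 1: 1011 XOR 1101 = 0110
  pos 2: 1101 XOR 1101 = 0000
  pos 13: 1000 XOR 1101 = 0101
Remainder (last 3 bits) = 101. This is the CRC / FCS.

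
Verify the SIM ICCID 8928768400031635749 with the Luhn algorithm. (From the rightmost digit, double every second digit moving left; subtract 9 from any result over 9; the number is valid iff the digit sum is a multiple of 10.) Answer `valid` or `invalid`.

From the right, keep odd positions and double even positions (subtract 9 from any doubled value over 9):
  doubled (positions 2,4,...): 8 1 3 6 0 8 3 7 9 → sum 45
  kept (positions 1,3,...): 9 7 3 1 0 0 8 7 2 8 → sum 45
Total = 90.
90 mod 10 = 0, so the number is valid.

valid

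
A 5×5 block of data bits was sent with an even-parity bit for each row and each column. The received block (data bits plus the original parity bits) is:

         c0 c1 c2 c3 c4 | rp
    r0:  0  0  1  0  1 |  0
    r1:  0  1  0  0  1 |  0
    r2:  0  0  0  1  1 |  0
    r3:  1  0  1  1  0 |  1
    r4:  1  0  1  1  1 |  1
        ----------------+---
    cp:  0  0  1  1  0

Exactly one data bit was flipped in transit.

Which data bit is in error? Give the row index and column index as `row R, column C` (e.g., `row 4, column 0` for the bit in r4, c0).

row 4, column 1

Recompute each row's even parity and compare to rp:
  r0: data parity 0, sent rp 0 → ok
  r1: data parity 0, sent rp 0 → ok
  r2: data parity 0, sent rp 0 → ok
  r3: data parity 1, sent rp 1 → ok
  r4: data parity 0, sent rp 1 → mismatch
Recompute each column's even parity and compare to cp:
  c0: data parity 0, sent cp 0 → ok
  c1: data parity 1, sent cp 0 → mismatch
  c2: data parity 1, sent cp 1 → ok
  c3: data parity 1, sent cp 1 → ok
  c4: data parity 0, sent cp 0 → ok
Exactly one row (r4) and one column (c1) fail → the flipped bit is at their intersection.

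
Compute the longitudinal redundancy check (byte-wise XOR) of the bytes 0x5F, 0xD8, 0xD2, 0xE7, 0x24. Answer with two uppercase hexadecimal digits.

XOR the bytes together:
  start with 0x5F
  0x5F ⊕ 0xD8 = 0x87
  0x87 ⊕ 0xD2 = 0x55
  0x55 ⊕ 0xE7 = 0xB2
  0xB2 ⊕ 0x24 = 0x96

96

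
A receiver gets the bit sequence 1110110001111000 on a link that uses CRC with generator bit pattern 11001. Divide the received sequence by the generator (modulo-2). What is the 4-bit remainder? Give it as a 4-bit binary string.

Modulo-2 division of 1110110001111000 by 11001:
  pos 0: 11101 XOR 11001 = 00100
  pos 2: 10010 XOR 11001 = 01011
  pos 3: 10110 XOR 11001 = 01111
  pos 4: 11110 XOR 11001 = 00111
  pos 6: 11111 XOR 11001 = 00110
  pos 8: 11011 XOR 11001 = 00010
  pos 11: 10000 XOR 11001 = 01001
Remainder = 1001 (nonzero — an error is detected).

1001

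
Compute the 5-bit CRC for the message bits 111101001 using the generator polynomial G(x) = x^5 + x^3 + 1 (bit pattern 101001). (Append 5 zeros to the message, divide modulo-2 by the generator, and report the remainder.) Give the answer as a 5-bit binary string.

00100

Append 5 zeros: 11110100100000. Divide by 101001 (XOR where the leading bit is 1):
  pos 0: 111101 XOR 101001 = 010100
  pos 1: 101000 XOR 101001 = 000001
  pos 6: 101000 XOR 101001 = 000001
Remainder (last 5 bits) = 00100. This is the CRC / FCS.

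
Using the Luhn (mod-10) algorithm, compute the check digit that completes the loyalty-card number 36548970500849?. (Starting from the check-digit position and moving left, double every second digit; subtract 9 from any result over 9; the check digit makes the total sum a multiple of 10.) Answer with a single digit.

Partial digits right→left: 9 4 8 0 0 5 0 7 9 8 4 5 6 3
Double every second digit counting from the check-digit position (so the 1st, 3rd, 5th, ... of the partial from the right).
  doubled (with −9 where >9): 9 7 0 0 9 8 3 → sum 36
  kept as-is: 4 0 5 7 8 5 3 → sum 32
Total = 36 + 32 = 68.
Check digit = (10 − (68 mod 10)) mod 10 = 2.

2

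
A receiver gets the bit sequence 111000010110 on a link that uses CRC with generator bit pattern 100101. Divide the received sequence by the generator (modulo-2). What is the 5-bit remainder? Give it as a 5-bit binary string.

11010

Modulo-2 division of 111000010110 by 100101:
  pos 0: 111000 XOR 100101 = 011101
  pos 1: 111010 XOR 100101 = 011111
  pos 2: 111111 XOR 100101 = 011010
  pos 3: 110100 XOR 100101 = 010001
  pos 4: 100011 XOR 100101 = 000110
Remainder = 11010 (nonzero — an error is detected).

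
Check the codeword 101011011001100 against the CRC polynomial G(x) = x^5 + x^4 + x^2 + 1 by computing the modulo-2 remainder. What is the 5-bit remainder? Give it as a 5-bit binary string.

Modulo-2 division of 101011011001100 by 110101:
  pos 0: 101011 XOR 110101 = 011110
  pos 1: 111100 XOR 110101 = 001001
  pos 3: 100111 XOR 110101 = 010010
  pos 4: 100100 XOR 110101 = 010001
  pos 5: 100010 XOR 110101 = 010111
  pos 6: 101111 XOR 110101 = 011010
  pos 7: 110101 XOR 110101 = 000000
Remainder = 00000 (zero — the frame passes the CRC check).

00000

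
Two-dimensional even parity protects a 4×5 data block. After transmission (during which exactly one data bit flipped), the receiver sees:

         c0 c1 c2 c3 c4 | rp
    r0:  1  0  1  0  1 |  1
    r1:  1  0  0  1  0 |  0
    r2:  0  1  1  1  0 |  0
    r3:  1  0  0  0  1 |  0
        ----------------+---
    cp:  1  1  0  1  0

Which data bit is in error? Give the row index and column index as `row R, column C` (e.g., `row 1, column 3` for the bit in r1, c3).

row 2, column 3

Recompute each row's even parity and compare to rp:
  r0: data parity 1, sent rp 1 → ok
  r1: data parity 0, sent rp 0 → ok
  r2: data parity 1, sent rp 0 → mismatch
  r3: data parity 0, sent rp 0 → ok
Recompute each column's even parity and compare to cp:
  c0: data parity 1, sent cp 1 → ok
  c1: data parity 1, sent cp 1 → ok
  c2: data parity 0, sent cp 0 → ok
  c3: data parity 0, sent cp 1 → mismatch
  c4: data parity 0, sent cp 0 → ok
Exactly one row (r2) and one column (c3) fail → the flipped bit is at their intersection.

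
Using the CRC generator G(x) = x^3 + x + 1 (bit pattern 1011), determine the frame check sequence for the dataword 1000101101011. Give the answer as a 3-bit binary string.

010

Append 3 zeros: 1000101101011000. Divide by 1011 (XOR where the leading bit is 1):
  pos 0: 1000 XOR 1011 = 0011
  pos 2: 1110 XOR 1011 = 0101
  pos 3: 1011 XOR 1011 = 0000
  pos 7: 1010 XOR 1011 = 0001
  pos 10: 1110 XOR 1011 = 0101
  pos 11: 1010 XOR 1011 = 0001
Remainder (last 3 bits) = 010. This is the CRC / FCS.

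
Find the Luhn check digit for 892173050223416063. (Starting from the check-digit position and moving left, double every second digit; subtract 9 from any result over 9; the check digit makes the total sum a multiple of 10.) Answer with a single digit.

Partial digits right→left: 3 6 0 6 1 4 3 2 2 0 5 0 3 7 1 2 9 8
Double every second digit counting from the check-digit position (so the 1st, 3rd, 5th, ... of the partial from the right).
  doubled (with −9 where >9): 6 0 2 6 4 1 6 2 9 → sum 36
  kept as-is: 6 6 4 2 0 0 7 2 8 → sum 35
Total = 36 + 35 = 71.
Check digit = (10 − (71 mod 10)) mod 10 = 9.

9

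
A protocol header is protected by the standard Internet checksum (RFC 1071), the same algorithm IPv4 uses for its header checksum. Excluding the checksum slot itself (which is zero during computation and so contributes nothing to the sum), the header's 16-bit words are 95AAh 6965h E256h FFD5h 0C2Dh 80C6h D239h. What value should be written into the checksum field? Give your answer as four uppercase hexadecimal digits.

BF95

One's-complement addition (fold any carry out of bit 15 back into bit 0):
  0x95AA + 0x6965 = 0x0FF0F
  0xFF0F + 0xE256 = 0x1E165 → wrap carry → 0xE166
  0xE166 + 0xFFD5 = 0x1E13B → wrap carry → 0xE13C
  0xE13C + 0x0C2D = 0x0ED69
  0xED69 + 0x80C6 = 0x16E2F → wrap carry → 0x6E30
  0x6E30 + 0xD239 = 0x14069 → wrap carry → 0x406A
One's-complement sum = 0x406A.
Checksum = ~0x406A & 0xFFFF = 0xBF95.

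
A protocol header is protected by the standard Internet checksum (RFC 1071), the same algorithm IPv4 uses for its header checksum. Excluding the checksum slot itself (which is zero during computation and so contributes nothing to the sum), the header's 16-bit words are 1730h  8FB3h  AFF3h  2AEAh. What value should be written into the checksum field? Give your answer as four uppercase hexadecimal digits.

One's-complement addition (fold any carry out of bit 15 back into bit 0):
  0x1730 + 0x8FB3 = 0x0A6E3
  0xA6E3 + 0xAFF3 = 0x156D6 → wrap carry → 0x56D7
  0x56D7 + 0x2AEA = 0x081C1
One's-complement sum = 0x81C1.
Checksum = ~0x81C1 & 0xFFFF = 0x7E3E.

7E3E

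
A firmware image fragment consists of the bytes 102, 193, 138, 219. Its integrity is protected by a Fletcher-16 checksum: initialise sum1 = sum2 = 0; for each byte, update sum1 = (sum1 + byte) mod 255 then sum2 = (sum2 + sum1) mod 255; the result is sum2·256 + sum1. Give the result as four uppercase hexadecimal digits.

CF8E

Running sums (mod 255):
  after byte 0 (102): sum1=102, sum2=102
  after byte 1 (193): sum1=40, sum2=142
  after byte 2 (138): sum1=178, sum2=65
  after byte 3 (219): sum1=142, sum2=207
Checksum = sum2·256 + sum1 = 207·256 + 142 = 53134 = 0xCF8E.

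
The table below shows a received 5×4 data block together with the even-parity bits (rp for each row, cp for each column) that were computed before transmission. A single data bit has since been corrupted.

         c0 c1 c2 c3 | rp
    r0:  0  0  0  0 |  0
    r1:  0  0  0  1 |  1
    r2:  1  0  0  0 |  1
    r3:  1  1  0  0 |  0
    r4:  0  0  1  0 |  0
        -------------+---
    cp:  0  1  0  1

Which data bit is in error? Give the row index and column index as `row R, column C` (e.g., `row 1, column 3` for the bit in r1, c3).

Recompute each row's even parity and compare to rp:
  r0: data parity 0, sent rp 0 → ok
  r1: data parity 1, sent rp 1 → ok
  r2: data parity 1, sent rp 1 → ok
  r3: data parity 0, sent rp 0 → ok
  r4: data parity 1, sent rp 0 → mismatch
Recompute each column's even parity and compare to cp:
  c0: data parity 0, sent cp 0 → ok
  c1: data parity 1, sent cp 1 → ok
  c2: data parity 1, sent cp 0 → mismatch
  c3: data parity 1, sent cp 1 → ok
Exactly one row (r4) and one column (c2) fail → the flipped bit is at their intersection.

row 4, column 2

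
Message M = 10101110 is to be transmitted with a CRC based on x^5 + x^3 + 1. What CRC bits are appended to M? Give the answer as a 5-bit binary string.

Append 5 zeros: 1010111000000. Divide by 101001 (XOR where the leading bit is 1):
  pos 0: 101011 XOR 101001 = 000010
  pos 4: 101000 XOR 101001 = 000001
Remainder (last 5 bits) = 01000. This is the CRC / FCS.

01000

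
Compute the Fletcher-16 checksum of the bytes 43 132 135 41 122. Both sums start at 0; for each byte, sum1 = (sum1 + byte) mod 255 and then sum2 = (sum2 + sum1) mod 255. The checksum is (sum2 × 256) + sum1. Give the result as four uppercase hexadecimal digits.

Running sums (mod 255):
  after byte 0 (43): sum1=43, sum2=43
  after byte 1 (132): sum1=175, sum2=218
  after byte 2 (135): sum1=55, sum2=18
  after byte 3 (41): sum1=96, sum2=114
  after byte 4 (122): sum1=218, sum2=77
Checksum = sum2·256 + sum1 = 77·256 + 218 = 19930 = 0x4DDA.

4DDA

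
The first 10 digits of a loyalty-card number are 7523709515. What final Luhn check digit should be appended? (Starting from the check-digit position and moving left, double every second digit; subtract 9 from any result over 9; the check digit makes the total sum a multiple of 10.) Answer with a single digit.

Partial digits right→left: 5 1 5 9 0 7 3 2 5 7
Double every second digit counting from the check-digit position (so the 1st, 3rd, 5th, ... of the partial from the right).
  doubled (with −9 where >9): 1 1 0 6 1 → sum 9
  kept as-is: 1 9 7 2 7 → sum 26
Total = 9 + 26 = 35.
Check digit = (10 − (35 mod 10)) mod 10 = 5.

5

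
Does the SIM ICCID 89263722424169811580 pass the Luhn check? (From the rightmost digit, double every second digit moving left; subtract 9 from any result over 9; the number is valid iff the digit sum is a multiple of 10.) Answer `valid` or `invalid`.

From the right, keep odd positions and double even positions (subtract 9 from any doubled value over 9):
  doubled (positions 2,4,...): 7 2 7 3 8 8 4 6 4 7 → sum 56
  kept (positions 1,3,...): 0 5 1 9 1 2 2 7 6 9 → sum 42
Total = 98.
98 mod 10 = 8, so the number is invalid.

invalid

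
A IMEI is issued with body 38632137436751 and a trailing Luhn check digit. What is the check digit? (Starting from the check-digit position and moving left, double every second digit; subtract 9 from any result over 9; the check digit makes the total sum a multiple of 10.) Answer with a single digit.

8

Partial digits right→left: 1 5 7 6 3 4 7 3 1 2 3 6 8 3
Double every second digit counting from the check-digit position (so the 1st, 3rd, 5th, ... of the partial from the right).
  doubled (with −9 where >9): 2 5 6 5 2 6 7 → sum 33
  kept as-is: 5 6 4 3 2 6 3 → sum 29
Total = 33 + 29 = 62.
Check digit = (10 − (62 mod 10)) mod 10 = 8.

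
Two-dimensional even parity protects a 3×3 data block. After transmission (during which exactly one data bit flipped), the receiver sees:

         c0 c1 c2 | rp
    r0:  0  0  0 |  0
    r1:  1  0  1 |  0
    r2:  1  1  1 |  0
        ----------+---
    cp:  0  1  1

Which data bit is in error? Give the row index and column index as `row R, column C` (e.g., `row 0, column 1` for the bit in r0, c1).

Recompute each row's even parity and compare to rp:
  r0: data parity 0, sent rp 0 → ok
  r1: data parity 0, sent rp 0 → ok
  r2: data parity 1, sent rp 0 → mismatch
Recompute each column's even parity and compare to cp:
  c0: data parity 0, sent cp 0 → ok
  c1: data parity 1, sent cp 1 → ok
  c2: data parity 0, sent cp 1 → mismatch
Exactly one row (r2) and one column (c2) fail → the flipped bit is at their intersection.

row 2, column 2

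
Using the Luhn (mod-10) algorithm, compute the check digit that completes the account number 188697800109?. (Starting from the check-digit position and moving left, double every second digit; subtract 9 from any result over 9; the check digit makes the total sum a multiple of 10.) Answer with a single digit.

8

Partial digits right→left: 9 0 1 0 0 8 7 9 6 8 8 1
Double every second digit counting from the check-digit position (so the 1st, 3rd, 5th, ... of the partial from the right).
  doubled (with −9 where >9): 9 2 0 5 3 7 → sum 26
  kept as-is: 0 0 8 9 8 1 → sum 26
Total = 26 + 26 = 52.
Check digit = (10 − (52 mod 10)) mod 10 = 8.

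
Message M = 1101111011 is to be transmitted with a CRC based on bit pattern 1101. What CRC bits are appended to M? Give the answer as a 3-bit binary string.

Append 3 zeros: 1101111011000. Divide by 1101 (XOR where the leading bit is 1):
  pos 0: 1101 XOR 1101 = 0000
  pos 4: 1110 XOR 1101 = 0011
  pos 6: 1111 XOR 1101 = 0010
  pos 8: 1000 XOR 1101 = 0101
  pos 9: 1010 XOR 1101 = 0111
Remainder (last 3 bits) = 111. This is the CRC / FCS.

111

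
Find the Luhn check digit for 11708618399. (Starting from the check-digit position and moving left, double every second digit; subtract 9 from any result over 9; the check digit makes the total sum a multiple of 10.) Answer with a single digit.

5

Partial digits right→left: 9 9 3 8 1 6 8 0 7 1 1
Double every second digit counting from the check-digit position (so the 1st, 3rd, 5th, ... of the partial from the right).
  doubled (with −9 where >9): 9 6 2 7 5 2 → sum 31
  kept as-is: 9 8 6 0 1 → sum 24
Total = 31 + 24 = 55.
Check digit = (10 − (55 mod 10)) mod 10 = 5.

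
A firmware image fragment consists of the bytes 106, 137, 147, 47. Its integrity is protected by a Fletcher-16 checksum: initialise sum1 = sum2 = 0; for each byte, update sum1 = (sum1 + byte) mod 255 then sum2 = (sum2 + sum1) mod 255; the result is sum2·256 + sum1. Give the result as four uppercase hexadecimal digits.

9CB6

Running sums (mod 255):
  after byte 0 (106): sum1=106, sum2=106
  after byte 1 (137): sum1=243, sum2=94
  after byte 2 (147): sum1=135, sum2=229
  after byte 3 (47): sum1=182, sum2=156
Checksum = sum2·256 + sum1 = 156·256 + 182 = 40118 = 0x9CB6.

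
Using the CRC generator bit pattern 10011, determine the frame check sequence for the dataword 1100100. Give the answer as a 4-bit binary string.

Append 4 zeros: 11001000000. Divide by 10011 (XOR where the leading bit is 1):
  pos 0: 11001 XOR 10011 = 01010
  pos 1: 10100 XOR 10011 = 00111
  pos 3: 11100 XOR 10011 = 01111
  pos 4: 11110 XOR 10011 = 01101
  pos 5: 11010 XOR 10011 = 01001
  pos 6: 10010 XOR 10011 = 00001
Remainder (last 4 bits) = 0001. This is the CRC / FCS.

0001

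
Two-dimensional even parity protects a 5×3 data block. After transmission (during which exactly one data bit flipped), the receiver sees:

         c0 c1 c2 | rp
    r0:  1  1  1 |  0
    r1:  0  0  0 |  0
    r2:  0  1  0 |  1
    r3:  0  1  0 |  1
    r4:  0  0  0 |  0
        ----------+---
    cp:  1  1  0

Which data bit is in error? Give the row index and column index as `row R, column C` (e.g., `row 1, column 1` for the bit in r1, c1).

row 0, column 2

Recompute each row's even parity and compare to rp:
  r0: data parity 1, sent rp 0 → mismatch
  r1: data parity 0, sent rp 0 → ok
  r2: data parity 1, sent rp 1 → ok
  r3: data parity 1, sent rp 1 → ok
  r4: data parity 0, sent rp 0 → ok
Recompute each column's even parity and compare to cp:
  c0: data parity 1, sent cp 1 → ok
  c1: data parity 1, sent cp 1 → ok
  c2: data parity 1, sent cp 0 → mismatch
Exactly one row (r0) and one column (c2) fail → the flipped bit is at their intersection.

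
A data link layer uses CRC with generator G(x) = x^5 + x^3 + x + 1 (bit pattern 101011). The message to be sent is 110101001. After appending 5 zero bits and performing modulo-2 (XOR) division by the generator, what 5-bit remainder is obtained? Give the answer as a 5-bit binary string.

Append 5 zeros: 11010100100000. Divide by 101011 (XOR where the leading bit is 1):
  pos 0: 110101 XOR 101011 = 011110
  pos 1: 111100 XOR 101011 = 010111
  pos 2: 101110 XOR 101011 = 000101
  pos 5: 101100 XOR 101011 = 000111
  pos 8: 111000 XOR 101011 = 010011
Remainder (last 5 bits) = 10011. This is the CRC / FCS.

10011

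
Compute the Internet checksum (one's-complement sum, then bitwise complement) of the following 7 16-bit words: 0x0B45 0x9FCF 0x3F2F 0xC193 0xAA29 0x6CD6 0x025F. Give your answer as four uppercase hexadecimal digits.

One's-complement addition (fold any carry out of bit 15 back into bit 0):
  0x0B45 + 0x9FCF = 0x0AB14
  0xAB14 + 0x3F2F = 0x0EA43
  0xEA43 + 0xC193 = 0x1ABD6 → wrap carry → 0xABD7
  0xABD7 + 0xAA29 = 0x15600 → wrap carry → 0x5601
  0x5601 + 0x6CD6 = 0x0C2D7
  0xC2D7 + 0x025F = 0x0C536
One's-complement sum = 0xC536.
Checksum = ~0xC536 & 0xFFFF = 0x3AC9.

3AC9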